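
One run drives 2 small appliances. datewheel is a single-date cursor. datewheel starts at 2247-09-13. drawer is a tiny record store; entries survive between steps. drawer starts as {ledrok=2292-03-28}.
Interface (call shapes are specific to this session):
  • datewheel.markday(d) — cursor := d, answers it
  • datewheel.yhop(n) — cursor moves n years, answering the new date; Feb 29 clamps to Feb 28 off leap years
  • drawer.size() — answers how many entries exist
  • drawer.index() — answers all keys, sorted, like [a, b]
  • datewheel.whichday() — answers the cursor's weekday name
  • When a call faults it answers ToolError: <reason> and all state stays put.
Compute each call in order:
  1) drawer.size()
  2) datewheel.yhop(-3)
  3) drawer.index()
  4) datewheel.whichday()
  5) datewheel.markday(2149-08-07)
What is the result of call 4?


Answer: Friday

Derivation:
I use drawer.size(), — result: 1.
Using datewheel.yhop with n='-3', and get 2244-09-13.
Then drawer.index(): [ledrok].
Next I call datewheel.whichday(), and see Friday.
I run datewheel.markday with d='2149-08-07', and see 2149-08-07.


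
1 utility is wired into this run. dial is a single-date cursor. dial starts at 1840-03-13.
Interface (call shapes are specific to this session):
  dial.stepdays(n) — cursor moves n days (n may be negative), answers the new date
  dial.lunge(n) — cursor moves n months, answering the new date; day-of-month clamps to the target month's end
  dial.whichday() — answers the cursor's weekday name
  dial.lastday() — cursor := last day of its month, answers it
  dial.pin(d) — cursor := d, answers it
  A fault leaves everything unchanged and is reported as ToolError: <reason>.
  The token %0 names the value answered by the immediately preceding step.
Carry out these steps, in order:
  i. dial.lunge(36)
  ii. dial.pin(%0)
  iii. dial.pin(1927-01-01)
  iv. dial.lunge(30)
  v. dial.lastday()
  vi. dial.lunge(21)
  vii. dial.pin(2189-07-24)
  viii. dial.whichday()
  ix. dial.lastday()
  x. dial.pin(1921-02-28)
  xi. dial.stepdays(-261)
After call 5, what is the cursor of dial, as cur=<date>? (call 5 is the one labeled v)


Next I call dial.lunge passing n: 36, yielding 1843-03-13.
Now I run dial.pin passing d: %0, → 1843-03-13.
Calling dial.pin passing d: 1927-01-01, giving 1927-01-01.
I invoke dial.lunge passing n: 30, which returns 1929-07-01.
Then dial.lastday, and observe 1929-07-31.
I invoke dial.lunge passing n: 21, yielding 1931-04-30.
I invoke dial.pin passing d: 2189-07-24, and see 2189-07-24.
I try dial.whichday(): Friday.
Now I run dial.lastday(), which returns 2189-07-31.
Then dial.pin passing d: 1921-02-28, → 1921-02-28.
I run dial.stepdays passing n: -261, which returns 1920-06-12.

Answer: cur=1929-07-31


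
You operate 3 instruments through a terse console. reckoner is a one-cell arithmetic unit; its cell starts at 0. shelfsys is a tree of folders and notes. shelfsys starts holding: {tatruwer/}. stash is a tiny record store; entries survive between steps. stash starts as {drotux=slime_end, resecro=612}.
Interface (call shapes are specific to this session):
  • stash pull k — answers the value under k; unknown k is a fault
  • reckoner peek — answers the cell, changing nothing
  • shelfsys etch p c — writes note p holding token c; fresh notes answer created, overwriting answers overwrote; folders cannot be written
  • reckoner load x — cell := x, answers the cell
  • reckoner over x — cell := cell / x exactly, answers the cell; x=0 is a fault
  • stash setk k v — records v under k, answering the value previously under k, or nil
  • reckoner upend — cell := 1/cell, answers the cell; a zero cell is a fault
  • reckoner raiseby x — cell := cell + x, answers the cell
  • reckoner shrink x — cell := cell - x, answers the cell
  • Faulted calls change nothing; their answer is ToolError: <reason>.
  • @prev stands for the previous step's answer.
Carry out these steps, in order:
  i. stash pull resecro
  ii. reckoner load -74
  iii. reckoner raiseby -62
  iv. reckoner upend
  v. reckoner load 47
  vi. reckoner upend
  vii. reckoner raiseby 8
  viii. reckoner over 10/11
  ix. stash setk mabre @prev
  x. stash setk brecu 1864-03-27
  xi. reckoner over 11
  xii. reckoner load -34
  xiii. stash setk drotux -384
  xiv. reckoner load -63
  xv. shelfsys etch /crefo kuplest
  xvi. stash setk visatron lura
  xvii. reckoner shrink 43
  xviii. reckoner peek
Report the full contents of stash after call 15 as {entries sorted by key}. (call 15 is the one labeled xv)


-- stash pull(k='resecro') : 612
-- reckoner load(x='-74') : -74
-- reckoner raiseby(x='-62') : -136
-- reckoner upend() : -1/136
-- reckoner load(x='47') : 47
-- reckoner upend() : 1/47
-- reckoner raiseby(x='8') : 377/47
-- reckoner over(x='10/11') : 4147/470
-- stash setk(k='mabre', v='@prev') : nil
-- stash setk(k='brecu', v='1864-03-27') : nil
-- reckoner over(x='11') : 377/470
-- reckoner load(x='-34') : -34
-- stash setk(k='drotux', v='-384') : slime_end
-- reckoner load(x='-63') : -63
-- shelfsys etch(p='/crefo', c='kuplest') : created
-- stash setk(k='visatron', v='lura') : nil
-- reckoner shrink(x='43') : -106
-- reckoner peek() : -106

Answer: {brecu=1864-03-27, drotux=-384, mabre=4147/470, resecro=612}


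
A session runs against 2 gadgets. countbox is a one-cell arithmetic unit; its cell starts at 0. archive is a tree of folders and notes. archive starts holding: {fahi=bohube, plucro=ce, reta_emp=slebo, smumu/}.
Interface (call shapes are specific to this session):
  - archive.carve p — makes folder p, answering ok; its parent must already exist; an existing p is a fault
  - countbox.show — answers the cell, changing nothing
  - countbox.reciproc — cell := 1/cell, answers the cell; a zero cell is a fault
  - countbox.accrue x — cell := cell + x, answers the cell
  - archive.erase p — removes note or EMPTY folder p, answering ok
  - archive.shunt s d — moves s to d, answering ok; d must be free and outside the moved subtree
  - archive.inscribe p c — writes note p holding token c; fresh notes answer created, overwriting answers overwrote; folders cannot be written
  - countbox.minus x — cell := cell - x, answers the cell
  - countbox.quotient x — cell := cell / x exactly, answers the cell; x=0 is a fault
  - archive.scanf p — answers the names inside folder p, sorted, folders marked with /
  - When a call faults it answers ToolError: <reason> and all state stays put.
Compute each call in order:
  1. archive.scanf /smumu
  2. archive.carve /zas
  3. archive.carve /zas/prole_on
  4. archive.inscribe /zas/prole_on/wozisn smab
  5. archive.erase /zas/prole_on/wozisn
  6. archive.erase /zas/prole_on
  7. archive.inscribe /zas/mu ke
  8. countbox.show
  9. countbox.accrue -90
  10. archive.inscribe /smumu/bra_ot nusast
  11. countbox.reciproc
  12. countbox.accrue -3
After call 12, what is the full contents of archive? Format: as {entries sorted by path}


Answer: {fahi=bohube, plucro=ce, reta_emp=slebo, smumu/, smumu/bra_ot=nusast, zas/, zas/mu=ke}

Derivation:
-> scanf(p→/smumu)
<- []
-> carve(p→/zas)
<- ok
-> carve(p→/zas/prole_on)
<- ok
-> inscribe(p→/zas/prole_on/wozisn, c→smab)
<- created
-> erase(p→/zas/prole_on/wozisn)
<- ok
-> erase(p→/zas/prole_on)
<- ok
-> inscribe(p→/zas/mu, c→ke)
<- created
-> show()
<- 0
-> accrue(x→-90)
<- -90
-> inscribe(p→/smumu/bra_ot, c→nusast)
<- created
-> reciproc()
<- -1/90
-> accrue(x→-3)
<- -271/90


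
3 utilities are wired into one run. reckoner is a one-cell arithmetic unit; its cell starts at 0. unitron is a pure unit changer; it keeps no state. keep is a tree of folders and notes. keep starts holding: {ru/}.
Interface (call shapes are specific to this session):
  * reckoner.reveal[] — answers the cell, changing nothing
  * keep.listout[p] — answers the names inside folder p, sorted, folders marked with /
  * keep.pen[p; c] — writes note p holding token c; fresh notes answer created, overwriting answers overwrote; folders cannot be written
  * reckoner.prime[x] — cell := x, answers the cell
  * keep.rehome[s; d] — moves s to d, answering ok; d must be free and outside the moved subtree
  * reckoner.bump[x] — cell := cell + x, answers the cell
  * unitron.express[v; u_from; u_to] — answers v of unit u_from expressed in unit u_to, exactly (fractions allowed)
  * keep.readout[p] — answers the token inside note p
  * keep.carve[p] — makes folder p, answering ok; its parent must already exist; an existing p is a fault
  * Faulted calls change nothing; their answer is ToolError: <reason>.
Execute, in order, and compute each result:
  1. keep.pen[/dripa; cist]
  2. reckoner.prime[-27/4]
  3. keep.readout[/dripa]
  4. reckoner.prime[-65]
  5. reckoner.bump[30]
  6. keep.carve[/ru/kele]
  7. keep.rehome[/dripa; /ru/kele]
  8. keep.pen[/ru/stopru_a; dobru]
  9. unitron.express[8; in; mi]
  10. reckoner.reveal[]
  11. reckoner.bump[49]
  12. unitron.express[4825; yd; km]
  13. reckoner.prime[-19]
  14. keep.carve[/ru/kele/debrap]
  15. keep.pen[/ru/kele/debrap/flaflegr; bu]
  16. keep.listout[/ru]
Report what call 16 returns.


Answer: [kele/, stopru_a]

Derivation:
Step: keep.pen[/dripa; cist]
Result: created
Step: reckoner.prime[-27/4]
Result: -27/4
Step: keep.readout[/dripa]
Result: cist
Step: reckoner.prime[-65]
Result: -65
Step: reckoner.bump[30]
Result: -35
Step: keep.carve[/ru/kele]
Result: ok
Step: keep.rehome[/dripa; /ru/kele]
Result: ToolError: exists
Step: keep.pen[/ru/stopru_a; dobru]
Result: created
Step: unitron.express[8; in; mi]
Result: 1/7920
Step: reckoner.reveal[]
Result: -35
Step: reckoner.bump[49]
Result: 14
Step: unitron.express[4825; yd; km]
Result: 220599/50000
Step: reckoner.prime[-19]
Result: -19
Step: keep.carve[/ru/kele/debrap]
Result: ok
Step: keep.pen[/ru/kele/debrap/flaflegr; bu]
Result: created
Step: keep.listout[/ru]
Result: [kele/, stopru_a]


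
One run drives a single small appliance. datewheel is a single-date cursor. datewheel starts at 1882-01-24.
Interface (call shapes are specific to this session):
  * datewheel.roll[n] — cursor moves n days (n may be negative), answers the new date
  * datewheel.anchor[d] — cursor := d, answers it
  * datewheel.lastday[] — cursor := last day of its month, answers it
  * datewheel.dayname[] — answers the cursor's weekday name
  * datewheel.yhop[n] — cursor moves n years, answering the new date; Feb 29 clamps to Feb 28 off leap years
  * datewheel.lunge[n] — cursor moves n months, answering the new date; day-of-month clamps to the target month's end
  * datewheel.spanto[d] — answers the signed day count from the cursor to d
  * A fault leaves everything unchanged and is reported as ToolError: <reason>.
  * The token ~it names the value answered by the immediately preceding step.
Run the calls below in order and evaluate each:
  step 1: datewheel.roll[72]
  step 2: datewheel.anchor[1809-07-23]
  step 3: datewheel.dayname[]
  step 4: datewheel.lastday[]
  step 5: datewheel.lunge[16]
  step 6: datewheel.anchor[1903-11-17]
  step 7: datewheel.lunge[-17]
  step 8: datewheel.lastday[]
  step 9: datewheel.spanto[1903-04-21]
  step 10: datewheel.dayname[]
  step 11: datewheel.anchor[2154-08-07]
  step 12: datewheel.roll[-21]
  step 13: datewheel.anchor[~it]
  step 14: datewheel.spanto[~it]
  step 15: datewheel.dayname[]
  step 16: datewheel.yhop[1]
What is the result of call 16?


Answer: 2155-07-17

Derivation:
> datewheel.roll n=72
  1882-04-06
> datewheel.anchor d=1809-07-23
  1809-07-23
> datewheel.dayname
  Sunday
> datewheel.lastday
  1809-07-31
> datewheel.lunge n=16
  1810-11-30
> datewheel.anchor d=1903-11-17
  1903-11-17
> datewheel.lunge n=-17
  1902-06-17
> datewheel.lastday
  1902-06-30
> datewheel.spanto d=1903-04-21
  295
> datewheel.dayname
  Monday
> datewheel.anchor d=2154-08-07
  2154-08-07
> datewheel.roll n=-21
  2154-07-17
> datewheel.anchor d=~it
  2154-07-17
> datewheel.spanto d=~it
  0
> datewheel.dayname
  Wednesday
> datewheel.yhop n=1
  2155-07-17


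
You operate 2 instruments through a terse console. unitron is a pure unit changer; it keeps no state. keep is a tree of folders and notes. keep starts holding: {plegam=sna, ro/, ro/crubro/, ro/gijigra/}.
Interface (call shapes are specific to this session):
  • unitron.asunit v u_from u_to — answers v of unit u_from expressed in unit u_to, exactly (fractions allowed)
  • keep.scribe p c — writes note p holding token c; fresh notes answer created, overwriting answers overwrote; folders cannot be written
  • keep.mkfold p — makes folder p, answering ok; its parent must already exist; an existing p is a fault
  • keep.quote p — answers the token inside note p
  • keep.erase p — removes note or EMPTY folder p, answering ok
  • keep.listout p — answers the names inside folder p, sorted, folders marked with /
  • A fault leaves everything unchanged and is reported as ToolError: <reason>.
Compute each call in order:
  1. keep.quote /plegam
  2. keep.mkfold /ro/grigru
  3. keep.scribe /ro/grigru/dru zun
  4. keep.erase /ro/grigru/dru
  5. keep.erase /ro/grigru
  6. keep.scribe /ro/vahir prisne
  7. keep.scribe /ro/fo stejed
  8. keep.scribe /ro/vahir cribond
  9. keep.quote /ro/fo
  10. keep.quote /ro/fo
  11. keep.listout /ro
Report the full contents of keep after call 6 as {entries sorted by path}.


[in] keep.quote p→/plegam
  sna
[in] keep.mkfold p→/ro/grigru
  ok
[in] keep.scribe p→/ro/grigru/dru c→zun
  created
[in] keep.erase p→/ro/grigru/dru
  ok
[in] keep.erase p→/ro/grigru
  ok
[in] keep.scribe p→/ro/vahir c→prisne
  created
[in] keep.scribe p→/ro/fo c→stejed
  created
[in] keep.scribe p→/ro/vahir c→cribond
  overwrote
[in] keep.quote p→/ro/fo
  stejed
[in] keep.quote p→/ro/fo
  stejed
[in] keep.listout p→/ro
  [crubro/, fo, gijigra/, vahir]

Answer: {plegam=sna, ro/, ro/crubro/, ro/gijigra/, ro/vahir=prisne}


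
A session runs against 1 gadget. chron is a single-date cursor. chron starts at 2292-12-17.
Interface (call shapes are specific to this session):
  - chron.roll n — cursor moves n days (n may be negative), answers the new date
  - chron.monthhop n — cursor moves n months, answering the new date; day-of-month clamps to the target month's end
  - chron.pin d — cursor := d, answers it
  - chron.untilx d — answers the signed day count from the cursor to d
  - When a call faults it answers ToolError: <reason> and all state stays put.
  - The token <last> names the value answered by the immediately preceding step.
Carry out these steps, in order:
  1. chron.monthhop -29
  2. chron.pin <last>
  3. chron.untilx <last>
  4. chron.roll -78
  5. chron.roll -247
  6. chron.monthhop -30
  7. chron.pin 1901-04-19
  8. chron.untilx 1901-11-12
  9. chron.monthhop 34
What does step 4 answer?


~$ chron.monthhop n='-29'
[out] 2290-07-17
~$ chron.pin d='<last>'
[out] 2290-07-17
~$ chron.untilx d='<last>'
[out] 0
~$ chron.roll n='-78'
[out] 2290-04-30
~$ chron.roll n='-247'
[out] 2289-08-26
~$ chron.monthhop n='-30'
[out] 2287-02-26
~$ chron.pin d='1901-04-19'
[out] 1901-04-19
~$ chron.untilx d='1901-11-12'
[out] 207
~$ chron.monthhop n='34'
[out] 1904-02-19

Answer: 2290-04-30


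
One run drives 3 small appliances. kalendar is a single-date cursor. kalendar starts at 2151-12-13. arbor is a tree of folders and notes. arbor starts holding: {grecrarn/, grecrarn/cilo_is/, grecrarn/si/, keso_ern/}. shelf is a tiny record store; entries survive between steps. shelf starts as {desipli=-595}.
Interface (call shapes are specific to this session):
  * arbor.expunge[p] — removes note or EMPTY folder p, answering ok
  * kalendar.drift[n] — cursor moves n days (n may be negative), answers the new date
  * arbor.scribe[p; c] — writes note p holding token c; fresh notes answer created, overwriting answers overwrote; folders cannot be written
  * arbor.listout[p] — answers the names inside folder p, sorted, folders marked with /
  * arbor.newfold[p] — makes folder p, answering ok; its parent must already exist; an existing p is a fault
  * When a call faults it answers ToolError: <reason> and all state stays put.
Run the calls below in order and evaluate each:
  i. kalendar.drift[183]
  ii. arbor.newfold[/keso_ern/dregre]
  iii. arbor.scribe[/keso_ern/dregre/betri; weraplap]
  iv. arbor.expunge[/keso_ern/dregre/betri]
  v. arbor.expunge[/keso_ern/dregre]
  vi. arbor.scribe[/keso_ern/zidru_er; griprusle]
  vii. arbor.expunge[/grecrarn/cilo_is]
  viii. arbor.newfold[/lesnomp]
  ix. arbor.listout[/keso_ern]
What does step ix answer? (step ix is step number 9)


Answer: [zidru_er]

Derivation:
-- kalendar.drift(n→183) ~> 2152-06-13
-- arbor.newfold(p→/keso_ern/dregre) ~> ok
-- arbor.scribe(p→/keso_ern/dregre/betri, c→weraplap) ~> created
-- arbor.expunge(p→/keso_ern/dregre/betri) ~> ok
-- arbor.expunge(p→/keso_ern/dregre) ~> ok
-- arbor.scribe(p→/keso_ern/zidru_er, c→griprusle) ~> created
-- arbor.expunge(p→/grecrarn/cilo_is) ~> ok
-- arbor.newfold(p→/lesnomp) ~> ok
-- arbor.listout(p→/keso_ern) ~> [zidru_er]


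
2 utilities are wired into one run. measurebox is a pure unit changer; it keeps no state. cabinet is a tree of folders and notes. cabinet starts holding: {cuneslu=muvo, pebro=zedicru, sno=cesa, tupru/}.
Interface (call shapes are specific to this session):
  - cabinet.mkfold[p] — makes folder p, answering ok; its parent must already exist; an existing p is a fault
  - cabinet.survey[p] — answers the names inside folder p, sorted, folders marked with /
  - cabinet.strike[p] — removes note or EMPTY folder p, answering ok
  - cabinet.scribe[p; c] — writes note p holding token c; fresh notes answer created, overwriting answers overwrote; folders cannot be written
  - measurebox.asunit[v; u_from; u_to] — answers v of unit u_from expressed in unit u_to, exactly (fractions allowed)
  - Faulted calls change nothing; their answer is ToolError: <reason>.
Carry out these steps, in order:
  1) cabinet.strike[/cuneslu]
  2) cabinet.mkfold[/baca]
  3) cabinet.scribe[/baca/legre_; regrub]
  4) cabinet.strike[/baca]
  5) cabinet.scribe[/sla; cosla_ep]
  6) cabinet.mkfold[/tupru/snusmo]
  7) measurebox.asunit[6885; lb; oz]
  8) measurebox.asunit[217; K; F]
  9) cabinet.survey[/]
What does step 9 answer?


;; cabinet.strike(p: /cuneslu) => ok
;; cabinet.mkfold(p: /baca) => ok
;; cabinet.scribe(p: /baca/legre_, c: regrub) => created
;; cabinet.strike(p: /baca) => ToolError: not empty
;; cabinet.scribe(p: /sla, c: cosla_ep) => created
;; cabinet.mkfold(p: /tupru/snusmo) => ok
;; measurebox.asunit(v: 6885, u_from: lb, u_to: oz) => 110160
;; measurebox.asunit(v: 217, u_from: K, u_to: F) => -6907/100
;; cabinet.survey(p: /) => [baca/, pebro, sla, sno, tupru/]

Answer: [baca/, pebro, sla, sno, tupru/]


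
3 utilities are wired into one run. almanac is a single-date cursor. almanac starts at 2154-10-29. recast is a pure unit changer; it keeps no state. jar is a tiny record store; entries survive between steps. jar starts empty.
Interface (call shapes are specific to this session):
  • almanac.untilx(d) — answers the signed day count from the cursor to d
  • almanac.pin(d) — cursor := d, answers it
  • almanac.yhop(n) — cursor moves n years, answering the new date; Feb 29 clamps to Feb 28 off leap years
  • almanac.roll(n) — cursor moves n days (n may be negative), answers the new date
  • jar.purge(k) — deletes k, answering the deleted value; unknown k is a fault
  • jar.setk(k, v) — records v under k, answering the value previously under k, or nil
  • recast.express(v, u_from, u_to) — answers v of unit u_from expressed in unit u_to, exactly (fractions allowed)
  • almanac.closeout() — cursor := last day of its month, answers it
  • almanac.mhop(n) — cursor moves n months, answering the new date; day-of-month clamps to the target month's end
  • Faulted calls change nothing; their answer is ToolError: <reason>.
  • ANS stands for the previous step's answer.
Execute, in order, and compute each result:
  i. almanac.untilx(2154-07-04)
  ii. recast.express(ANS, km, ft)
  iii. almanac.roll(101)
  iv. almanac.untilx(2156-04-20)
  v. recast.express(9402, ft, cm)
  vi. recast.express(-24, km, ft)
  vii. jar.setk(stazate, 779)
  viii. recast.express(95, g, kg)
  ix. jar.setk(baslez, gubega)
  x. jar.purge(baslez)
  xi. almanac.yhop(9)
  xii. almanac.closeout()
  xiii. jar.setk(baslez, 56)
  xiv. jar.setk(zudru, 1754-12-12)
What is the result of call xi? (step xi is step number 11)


-> almanac.untilx(2154-07-04)
<- -117
-> recast.express(ANS, km, ft)
<- -48750000/127
-> almanac.roll(101)
<- 2155-02-07
-> almanac.untilx(2156-04-20)
<- 438
-> recast.express(9402, ft, cm)
<- 7164324/25
-> recast.express(-24, km, ft)
<- -10000000/127
-> jar.setk(stazate, 779)
<- nil
-> recast.express(95, g, kg)
<- 19/200
-> jar.setk(baslez, gubega)
<- nil
-> jar.purge(baslez)
<- gubega
-> almanac.yhop(9)
<- 2164-02-07
-> almanac.closeout()
<- 2164-02-29
-> jar.setk(baslez, 56)
<- nil
-> jar.setk(zudru, 1754-12-12)
<- nil

Answer: 2164-02-07


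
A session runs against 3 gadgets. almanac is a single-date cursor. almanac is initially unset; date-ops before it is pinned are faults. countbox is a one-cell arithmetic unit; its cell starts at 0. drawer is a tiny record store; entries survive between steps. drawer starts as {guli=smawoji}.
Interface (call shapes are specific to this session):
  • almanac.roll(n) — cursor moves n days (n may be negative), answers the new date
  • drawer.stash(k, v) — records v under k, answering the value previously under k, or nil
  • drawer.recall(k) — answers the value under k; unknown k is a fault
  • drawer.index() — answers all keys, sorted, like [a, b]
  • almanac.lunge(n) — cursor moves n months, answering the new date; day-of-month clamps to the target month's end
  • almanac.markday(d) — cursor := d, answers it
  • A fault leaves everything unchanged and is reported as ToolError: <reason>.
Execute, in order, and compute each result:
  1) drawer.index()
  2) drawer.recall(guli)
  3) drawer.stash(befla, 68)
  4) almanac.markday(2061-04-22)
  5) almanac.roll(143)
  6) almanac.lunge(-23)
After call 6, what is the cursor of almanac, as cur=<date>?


Calling index, and observe [guli].
I call recall passing k=guli, which returns smawoji.
Then stash passing k=befla, v=68, and observe nil.
I call markday passing d=2061-04-22, giving 2061-04-22.
Calling roll passing n=143, which returns 2061-09-12.
Then lunge passing n=-23, and get 2059-10-12.

Answer: cur=2059-10-12


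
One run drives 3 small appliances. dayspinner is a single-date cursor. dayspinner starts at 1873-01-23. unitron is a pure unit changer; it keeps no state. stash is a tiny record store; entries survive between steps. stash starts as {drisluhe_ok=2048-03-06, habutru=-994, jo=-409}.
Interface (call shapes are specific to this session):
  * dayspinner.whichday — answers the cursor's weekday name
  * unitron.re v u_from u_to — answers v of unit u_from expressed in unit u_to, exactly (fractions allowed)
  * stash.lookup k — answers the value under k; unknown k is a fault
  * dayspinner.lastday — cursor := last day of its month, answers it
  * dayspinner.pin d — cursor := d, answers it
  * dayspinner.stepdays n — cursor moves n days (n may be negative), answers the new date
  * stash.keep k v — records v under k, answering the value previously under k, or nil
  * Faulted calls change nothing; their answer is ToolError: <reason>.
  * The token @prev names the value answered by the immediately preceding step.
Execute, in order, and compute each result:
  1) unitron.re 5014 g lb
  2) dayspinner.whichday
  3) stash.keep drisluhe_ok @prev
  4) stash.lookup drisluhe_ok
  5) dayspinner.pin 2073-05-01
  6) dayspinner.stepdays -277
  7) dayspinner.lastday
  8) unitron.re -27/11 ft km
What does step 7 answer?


Answer: 2072-07-31

Derivation:
Step: unitron.re[5014; g; lb]
Result: 501400000/45359237
Step: dayspinner.whichday[]
Result: Thursday
Step: stash.keep[drisluhe_ok; @prev]
Result: 2048-03-06
Step: stash.lookup[drisluhe_ok]
Result: Thursday
Step: dayspinner.pin[2073-05-01]
Result: 2073-05-01
Step: dayspinner.stepdays[-277]
Result: 2072-07-28
Step: dayspinner.lastday[]
Result: 2072-07-31
Step: unitron.re[-27/11; ft; km]
Result: -10287/13750000


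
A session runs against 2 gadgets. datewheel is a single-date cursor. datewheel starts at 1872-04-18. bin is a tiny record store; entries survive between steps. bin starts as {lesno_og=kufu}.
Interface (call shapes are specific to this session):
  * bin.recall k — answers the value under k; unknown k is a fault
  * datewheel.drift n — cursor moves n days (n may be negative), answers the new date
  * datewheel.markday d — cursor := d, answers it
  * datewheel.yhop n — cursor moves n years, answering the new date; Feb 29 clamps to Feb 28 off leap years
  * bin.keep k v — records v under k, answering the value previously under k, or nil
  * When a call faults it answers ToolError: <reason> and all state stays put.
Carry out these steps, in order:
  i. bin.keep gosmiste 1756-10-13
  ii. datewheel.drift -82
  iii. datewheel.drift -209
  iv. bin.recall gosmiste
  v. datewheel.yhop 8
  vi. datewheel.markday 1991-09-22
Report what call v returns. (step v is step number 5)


Answer: 1879-07-02

Derivation:
Now I run keep(gosmiste, 1756-10-13), and see nil.
Now I run drift(-82), and see 1872-01-27.
Now I run drift(-209): 1871-07-02.
Now I run recall(gosmiste), and observe 1756-10-13.
I invoke yhop(8), yielding 1879-07-02.
I call markday(1991-09-22), yielding 1991-09-22.


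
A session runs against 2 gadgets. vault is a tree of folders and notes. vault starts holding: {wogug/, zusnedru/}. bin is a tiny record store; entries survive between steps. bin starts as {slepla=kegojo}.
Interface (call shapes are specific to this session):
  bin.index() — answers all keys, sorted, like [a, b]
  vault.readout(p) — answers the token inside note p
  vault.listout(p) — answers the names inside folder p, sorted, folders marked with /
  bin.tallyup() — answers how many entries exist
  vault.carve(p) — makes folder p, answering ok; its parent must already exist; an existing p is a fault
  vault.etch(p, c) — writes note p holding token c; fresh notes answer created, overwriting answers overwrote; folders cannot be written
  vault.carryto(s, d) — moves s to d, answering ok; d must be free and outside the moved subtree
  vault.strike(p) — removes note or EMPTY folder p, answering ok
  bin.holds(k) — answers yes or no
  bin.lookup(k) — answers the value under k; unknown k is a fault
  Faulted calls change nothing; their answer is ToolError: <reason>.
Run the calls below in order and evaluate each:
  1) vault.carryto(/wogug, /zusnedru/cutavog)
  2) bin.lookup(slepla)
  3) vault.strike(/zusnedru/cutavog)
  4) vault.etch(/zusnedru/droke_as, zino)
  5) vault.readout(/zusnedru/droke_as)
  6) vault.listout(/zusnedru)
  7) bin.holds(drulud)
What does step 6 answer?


% vault.carryto s=/wogug d=/zusnedru/cutavog
= ok
% bin.lookup k=slepla
= kegojo
% vault.strike p=/zusnedru/cutavog
= ok
% vault.etch p=/zusnedru/droke_as c=zino
= created
% vault.readout p=/zusnedru/droke_as
= zino
% vault.listout p=/zusnedru
= [droke_as]
% bin.holds k=drulud
= no

Answer: [droke_as]


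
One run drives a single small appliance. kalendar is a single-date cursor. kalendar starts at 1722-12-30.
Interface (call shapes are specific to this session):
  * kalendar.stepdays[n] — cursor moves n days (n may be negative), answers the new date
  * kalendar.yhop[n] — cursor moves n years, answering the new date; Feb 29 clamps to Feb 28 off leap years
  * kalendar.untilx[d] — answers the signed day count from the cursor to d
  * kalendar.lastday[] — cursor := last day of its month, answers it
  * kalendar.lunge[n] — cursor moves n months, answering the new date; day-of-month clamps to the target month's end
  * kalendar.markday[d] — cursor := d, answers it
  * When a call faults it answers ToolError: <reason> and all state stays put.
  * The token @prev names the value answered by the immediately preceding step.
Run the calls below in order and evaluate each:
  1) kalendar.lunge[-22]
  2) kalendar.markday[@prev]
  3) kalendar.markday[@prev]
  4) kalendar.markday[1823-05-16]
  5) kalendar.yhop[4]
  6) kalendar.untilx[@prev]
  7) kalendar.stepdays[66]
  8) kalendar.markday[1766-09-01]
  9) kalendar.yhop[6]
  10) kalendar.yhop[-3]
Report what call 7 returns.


>>> kalendar.lunge n→-22
= 1721-02-28
>>> kalendar.markday d→@prev
= 1721-02-28
>>> kalendar.markday d→@prev
= 1721-02-28
>>> kalendar.markday d→1823-05-16
= 1823-05-16
>>> kalendar.yhop n→4
= 1827-05-16
>>> kalendar.untilx d→@prev
= 0
>>> kalendar.stepdays n→66
= 1827-07-21
>>> kalendar.markday d→1766-09-01
= 1766-09-01
>>> kalendar.yhop n→6
= 1772-09-01
>>> kalendar.yhop n→-3
= 1769-09-01

Answer: 1827-07-21


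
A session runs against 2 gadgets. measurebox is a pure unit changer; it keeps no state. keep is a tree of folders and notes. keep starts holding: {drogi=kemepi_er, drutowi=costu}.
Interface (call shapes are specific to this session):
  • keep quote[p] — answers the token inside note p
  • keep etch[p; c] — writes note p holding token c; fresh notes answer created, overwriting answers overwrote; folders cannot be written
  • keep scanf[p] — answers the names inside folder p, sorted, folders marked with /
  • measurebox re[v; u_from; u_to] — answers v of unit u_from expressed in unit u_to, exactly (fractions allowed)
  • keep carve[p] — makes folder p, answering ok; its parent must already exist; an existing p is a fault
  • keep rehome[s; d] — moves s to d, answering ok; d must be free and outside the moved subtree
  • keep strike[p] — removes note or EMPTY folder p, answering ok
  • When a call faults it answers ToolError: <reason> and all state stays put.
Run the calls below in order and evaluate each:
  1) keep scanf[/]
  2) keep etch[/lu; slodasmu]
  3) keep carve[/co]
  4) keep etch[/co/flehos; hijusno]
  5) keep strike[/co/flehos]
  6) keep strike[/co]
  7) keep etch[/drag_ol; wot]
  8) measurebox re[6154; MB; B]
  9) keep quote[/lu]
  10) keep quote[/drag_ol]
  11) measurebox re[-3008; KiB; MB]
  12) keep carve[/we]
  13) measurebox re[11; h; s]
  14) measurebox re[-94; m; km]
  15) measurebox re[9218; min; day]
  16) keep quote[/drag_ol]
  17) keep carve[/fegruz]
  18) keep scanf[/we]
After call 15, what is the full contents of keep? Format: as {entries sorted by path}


Invoking keep scanf on p: /: [drogi, drutowi].
Invoking keep etch on p: /lu, c: slodasmu: created.
I run keep carve on p: /co, and see ok.
Next I call keep etch on p: /co/flehos, c: hijusno, and see created.
I use keep strike on p: /co/flehos: ok.
Calling keep strike on p: /co, and see ok.
I use keep etch on p: /drag_ol, c: wot, → created.
Then measurebox re on v: 6154, u_from: MB, u_to: B, — result: 6154000000.
Using keep quote on p: /lu, giving slodasmu.
I try keep quote on p: /drag_ol, which returns wot.
I use measurebox re on v: -3008, u_from: KiB, u_to: MB, and see -48128/15625.
I call keep carve on p: /we: ok.
Now I run measurebox re on v: 11, u_from: h, u_to: s, giving 39600.
Calling measurebox re on v: -94, u_from: m, u_to: km, yielding -47/500.
I run measurebox re on v: 9218, u_from: min, u_to: day, and see 4609/720.
I try keep quote on p: /drag_ol, → wot.
Now I run keep carve on p: /fegruz, yielding ok.
Using keep scanf on p: /we, — result: [].

Answer: {drag_ol=wot, drogi=kemepi_er, drutowi=costu, lu=slodasmu, we/}


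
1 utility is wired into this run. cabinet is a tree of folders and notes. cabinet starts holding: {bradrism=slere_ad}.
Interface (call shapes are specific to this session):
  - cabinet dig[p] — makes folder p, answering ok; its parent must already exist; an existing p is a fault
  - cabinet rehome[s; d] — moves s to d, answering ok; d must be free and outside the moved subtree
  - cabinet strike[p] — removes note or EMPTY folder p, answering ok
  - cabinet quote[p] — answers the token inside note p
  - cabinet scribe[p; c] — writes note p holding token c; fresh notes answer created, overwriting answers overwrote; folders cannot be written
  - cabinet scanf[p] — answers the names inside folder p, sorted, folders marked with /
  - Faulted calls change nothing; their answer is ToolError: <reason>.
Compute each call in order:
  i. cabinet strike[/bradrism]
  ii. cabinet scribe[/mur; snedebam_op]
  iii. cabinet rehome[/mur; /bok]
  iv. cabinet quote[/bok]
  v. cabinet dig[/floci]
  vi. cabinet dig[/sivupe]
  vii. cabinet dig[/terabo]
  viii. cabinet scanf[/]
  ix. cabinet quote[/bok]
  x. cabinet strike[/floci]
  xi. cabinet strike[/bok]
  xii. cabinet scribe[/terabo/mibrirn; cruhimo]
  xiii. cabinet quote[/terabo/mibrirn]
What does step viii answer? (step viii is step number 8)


Answer: [bok, floci/, sivupe/, terabo/]

Derivation:
Next I call cabinet strike on p='/bradrism', — result: ok.
I try cabinet scribe on p='/mur', c='snedebam_op', → created.
I invoke cabinet rehome on s='/mur', d='/bok', — result: ok.
Calling cabinet quote on p='/bok', and see snedebam_op.
Then cabinet dig on p='/floci', → ok.
I run cabinet dig on p='/sivupe', and get ok.
I try cabinet dig on p='/terabo': ok.
I run cabinet scanf on p='/': [bok, floci/, sivupe/, terabo/].
I invoke cabinet quote on p='/bok', and observe snedebam_op.
I invoke cabinet strike on p='/floci', yielding ok.
I call cabinet strike on p='/bok', which returns ok.
I run cabinet scribe on p='/terabo/mibrirn', c='cruhimo', — result: created.
I use cabinet quote on p='/terabo/mibrirn', which returns cruhimo.


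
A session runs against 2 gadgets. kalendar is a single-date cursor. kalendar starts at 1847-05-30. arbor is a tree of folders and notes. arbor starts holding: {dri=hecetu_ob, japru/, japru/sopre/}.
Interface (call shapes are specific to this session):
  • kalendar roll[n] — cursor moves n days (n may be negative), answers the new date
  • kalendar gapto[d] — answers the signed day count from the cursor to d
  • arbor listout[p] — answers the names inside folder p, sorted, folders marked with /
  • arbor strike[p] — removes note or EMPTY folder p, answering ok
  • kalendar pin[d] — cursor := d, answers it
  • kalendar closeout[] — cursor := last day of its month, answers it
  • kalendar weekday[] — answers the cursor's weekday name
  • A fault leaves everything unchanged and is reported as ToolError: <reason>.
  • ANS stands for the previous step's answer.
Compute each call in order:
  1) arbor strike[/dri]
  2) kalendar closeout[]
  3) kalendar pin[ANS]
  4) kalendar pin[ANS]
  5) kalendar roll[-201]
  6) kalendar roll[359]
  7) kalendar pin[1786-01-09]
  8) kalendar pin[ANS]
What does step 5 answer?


% arbor strike p: /dri
:: ok
% kalendar closeout
:: 1847-05-31
% kalendar pin d: ANS
:: 1847-05-31
% kalendar pin d: ANS
:: 1847-05-31
% kalendar roll n: -201
:: 1846-11-11
% kalendar roll n: 359
:: 1847-11-05
% kalendar pin d: 1786-01-09
:: 1786-01-09
% kalendar pin d: ANS
:: 1786-01-09

Answer: 1846-11-11


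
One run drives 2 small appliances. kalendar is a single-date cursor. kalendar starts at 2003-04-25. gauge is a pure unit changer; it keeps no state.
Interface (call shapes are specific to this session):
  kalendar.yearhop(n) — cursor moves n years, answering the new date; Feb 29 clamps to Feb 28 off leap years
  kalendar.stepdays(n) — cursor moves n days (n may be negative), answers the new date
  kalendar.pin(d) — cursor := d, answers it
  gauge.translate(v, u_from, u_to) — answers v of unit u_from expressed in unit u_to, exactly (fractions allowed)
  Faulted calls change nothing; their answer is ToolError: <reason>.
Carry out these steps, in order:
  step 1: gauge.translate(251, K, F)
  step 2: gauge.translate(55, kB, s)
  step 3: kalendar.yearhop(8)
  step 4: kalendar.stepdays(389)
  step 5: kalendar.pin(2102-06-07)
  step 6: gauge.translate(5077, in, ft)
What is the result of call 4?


Answer: 2012-05-18

Derivation:
$ gauge.translate v=251 u_from=K u_to=F
:: -787/100
$ gauge.translate v=55 u_from=kB u_to=s
:: ToolError: incompatible units
$ kalendar.yearhop n=8
:: 2011-04-25
$ kalendar.stepdays n=389
:: 2012-05-18
$ kalendar.pin d=2102-06-07
:: 2102-06-07
$ gauge.translate v=5077 u_from=in u_to=ft
:: 5077/12


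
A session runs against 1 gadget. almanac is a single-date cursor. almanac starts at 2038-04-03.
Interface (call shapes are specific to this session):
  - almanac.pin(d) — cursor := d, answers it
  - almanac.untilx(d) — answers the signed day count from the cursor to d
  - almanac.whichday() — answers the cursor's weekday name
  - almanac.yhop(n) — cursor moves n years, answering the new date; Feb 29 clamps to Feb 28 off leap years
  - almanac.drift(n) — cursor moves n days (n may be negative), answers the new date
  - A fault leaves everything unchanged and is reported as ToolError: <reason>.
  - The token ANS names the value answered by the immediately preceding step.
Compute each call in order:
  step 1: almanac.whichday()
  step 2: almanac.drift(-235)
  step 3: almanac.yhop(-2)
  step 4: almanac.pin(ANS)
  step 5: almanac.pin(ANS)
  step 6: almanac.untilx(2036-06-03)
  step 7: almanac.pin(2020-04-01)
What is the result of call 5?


Answer: 2035-08-11

Derivation:
// almanac.whichday() : Saturday
// almanac.drift(n→-235) : 2037-08-11
// almanac.yhop(n→-2) : 2035-08-11
// almanac.pin(d→ANS) : 2035-08-11
// almanac.pin(d→ANS) : 2035-08-11
// almanac.untilx(d→2036-06-03) : 297
// almanac.pin(d→2020-04-01) : 2020-04-01


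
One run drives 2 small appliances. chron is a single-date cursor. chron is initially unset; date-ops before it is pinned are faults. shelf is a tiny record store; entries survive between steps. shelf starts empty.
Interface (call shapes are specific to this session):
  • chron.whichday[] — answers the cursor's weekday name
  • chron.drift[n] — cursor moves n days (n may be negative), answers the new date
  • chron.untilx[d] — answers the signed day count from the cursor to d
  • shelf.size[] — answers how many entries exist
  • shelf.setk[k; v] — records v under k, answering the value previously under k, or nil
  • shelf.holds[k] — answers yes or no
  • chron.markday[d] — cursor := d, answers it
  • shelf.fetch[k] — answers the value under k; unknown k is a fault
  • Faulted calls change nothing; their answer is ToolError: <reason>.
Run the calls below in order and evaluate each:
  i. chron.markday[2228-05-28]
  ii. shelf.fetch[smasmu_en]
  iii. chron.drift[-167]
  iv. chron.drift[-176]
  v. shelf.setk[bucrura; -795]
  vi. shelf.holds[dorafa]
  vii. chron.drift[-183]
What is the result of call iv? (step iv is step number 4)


>> markday(d: 2228-05-28)
<< 2228-05-28
>> fetch(k: smasmu_en)
<< ToolError: no such key smasmu_en
>> drift(n: -167)
<< 2227-12-13
>> drift(n: -176)
<< 2227-06-20
>> setk(k: bucrura, v: -795)
<< nil
>> holds(k: dorafa)
<< no
>> drift(n: -183)
<< 2226-12-19

Answer: 2227-06-20


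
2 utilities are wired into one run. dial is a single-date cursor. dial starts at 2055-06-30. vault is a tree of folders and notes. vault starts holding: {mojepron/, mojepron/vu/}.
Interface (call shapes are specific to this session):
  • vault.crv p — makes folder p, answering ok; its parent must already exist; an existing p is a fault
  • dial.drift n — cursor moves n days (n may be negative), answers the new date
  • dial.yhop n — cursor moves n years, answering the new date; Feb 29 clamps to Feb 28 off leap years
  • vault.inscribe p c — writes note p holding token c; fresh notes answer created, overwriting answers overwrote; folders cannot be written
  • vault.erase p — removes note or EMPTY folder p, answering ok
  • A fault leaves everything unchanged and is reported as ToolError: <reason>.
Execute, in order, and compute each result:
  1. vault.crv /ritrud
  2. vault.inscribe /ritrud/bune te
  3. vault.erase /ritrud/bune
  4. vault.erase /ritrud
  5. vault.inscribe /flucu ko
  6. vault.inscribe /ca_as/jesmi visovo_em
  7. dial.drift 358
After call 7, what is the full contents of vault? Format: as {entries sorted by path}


Step: vault.crv[p=/ritrud]
Result: ok
Step: vault.inscribe[p=/ritrud/bune; c=te]
Result: created
Step: vault.erase[p=/ritrud/bune]
Result: ok
Step: vault.erase[p=/ritrud]
Result: ok
Step: vault.inscribe[p=/flucu; c=ko]
Result: created
Step: vault.inscribe[p=/ca_as/jesmi; c=visovo_em]
Result: ToolError: no parent
Step: dial.drift[n=358]
Result: 2056-06-22

Answer: {flucu=ko, mojepron/, mojepron/vu/}
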